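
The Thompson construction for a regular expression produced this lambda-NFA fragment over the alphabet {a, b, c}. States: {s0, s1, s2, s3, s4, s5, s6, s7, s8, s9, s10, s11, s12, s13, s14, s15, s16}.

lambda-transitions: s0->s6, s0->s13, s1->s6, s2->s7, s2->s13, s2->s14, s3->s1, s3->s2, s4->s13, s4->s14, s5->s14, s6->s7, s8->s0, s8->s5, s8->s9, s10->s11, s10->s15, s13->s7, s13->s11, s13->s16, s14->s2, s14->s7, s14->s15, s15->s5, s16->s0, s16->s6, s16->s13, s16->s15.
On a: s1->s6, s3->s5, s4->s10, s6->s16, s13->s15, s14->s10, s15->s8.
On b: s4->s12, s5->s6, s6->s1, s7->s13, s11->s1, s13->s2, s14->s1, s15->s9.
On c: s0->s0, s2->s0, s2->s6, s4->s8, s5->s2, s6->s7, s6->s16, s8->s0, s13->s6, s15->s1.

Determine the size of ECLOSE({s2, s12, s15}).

11

Start with {s2, s12, s15}.
From s2 via lambda: add s7, s13, s14.
From s15 via lambda: add s5.
From s13 via lambda: add s11, s16.
From s16 via lambda: add s0, s6.
lambda-closure = {s0, s2, s5, s6, s7, s11, s12, s13, s14, s15, s16}, which has 11 states.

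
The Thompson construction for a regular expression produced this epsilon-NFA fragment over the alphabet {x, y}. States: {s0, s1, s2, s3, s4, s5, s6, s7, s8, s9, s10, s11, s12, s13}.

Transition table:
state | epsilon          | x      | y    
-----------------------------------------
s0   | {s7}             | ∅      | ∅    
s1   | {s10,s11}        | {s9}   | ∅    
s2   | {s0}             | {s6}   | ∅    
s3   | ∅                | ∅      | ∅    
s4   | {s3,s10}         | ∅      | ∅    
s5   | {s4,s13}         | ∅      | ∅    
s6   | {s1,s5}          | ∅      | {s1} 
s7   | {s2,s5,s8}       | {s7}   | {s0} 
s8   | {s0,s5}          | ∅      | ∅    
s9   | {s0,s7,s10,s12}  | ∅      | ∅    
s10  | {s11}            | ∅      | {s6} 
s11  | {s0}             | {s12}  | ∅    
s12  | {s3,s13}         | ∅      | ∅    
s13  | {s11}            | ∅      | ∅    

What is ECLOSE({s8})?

{s0, s2, s3, s4, s5, s7, s8, s10, s11, s13}

Start with {s8}.
From s8 via epsilon: add s0, s5.
From s0 via epsilon: add s7.
From s5 via epsilon: add s4, s13.
From s4 via epsilon: add s3, s10.
From s7 via epsilon: add s2.
From s13 via epsilon: add s11.
No new states can be added; the closed set is {s0, s2, s3, s4, s5, s7, s8, s10, s11, s13}.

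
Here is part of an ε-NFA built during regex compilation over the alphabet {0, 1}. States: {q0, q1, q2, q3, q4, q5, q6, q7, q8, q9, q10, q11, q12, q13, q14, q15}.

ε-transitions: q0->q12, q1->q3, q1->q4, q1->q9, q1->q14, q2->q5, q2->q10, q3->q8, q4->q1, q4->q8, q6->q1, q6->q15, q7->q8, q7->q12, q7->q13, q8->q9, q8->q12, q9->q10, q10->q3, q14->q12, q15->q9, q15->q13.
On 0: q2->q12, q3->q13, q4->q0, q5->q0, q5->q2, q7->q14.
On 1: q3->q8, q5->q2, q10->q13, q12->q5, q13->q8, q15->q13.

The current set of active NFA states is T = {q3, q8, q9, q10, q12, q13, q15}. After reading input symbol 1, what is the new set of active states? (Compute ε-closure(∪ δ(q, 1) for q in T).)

q3 on 1 → {q8}.
q10 on 1 → {q13}.
q12 on 1 → {q5}.
q13 on 1 → {q8}.
q15 on 1 → {q13}.
No 1-transition from q8, q9.
Union after reading 1: {q5, q8, q13}.
Now take the ε-closure:
From q8 via ε: add q9, q12.
From q9 via ε: add q10.
From q10 via ε: add q3.
No new states can be added; the closed set is {q3, q5, q8, q9, q10, q12, q13}.

{q3, q5, q8, q9, q10, q12, q13}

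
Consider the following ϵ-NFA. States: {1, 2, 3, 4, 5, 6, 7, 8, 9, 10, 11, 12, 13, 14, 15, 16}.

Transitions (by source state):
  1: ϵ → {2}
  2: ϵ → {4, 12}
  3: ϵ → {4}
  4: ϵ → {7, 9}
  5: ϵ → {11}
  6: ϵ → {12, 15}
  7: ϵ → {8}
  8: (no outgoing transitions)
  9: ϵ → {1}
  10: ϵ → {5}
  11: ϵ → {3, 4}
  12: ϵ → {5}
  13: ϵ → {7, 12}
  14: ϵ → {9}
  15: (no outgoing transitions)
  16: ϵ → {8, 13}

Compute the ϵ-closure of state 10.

{1, 2, 3, 4, 5, 7, 8, 9, 10, 11, 12}

Start with {10}.
From 10 via ϵ: add 5.
From 5 via ϵ: add 11.
From 11 via ϵ: add 3, 4.
From 4 via ϵ: add 7, 9.
From 7 via ϵ: add 8.
From 9 via ϵ: add 1.
From 1 via ϵ: add 2.
From 2 via ϵ: add 12.
No new states can be added; the closed set is {1, 2, 3, 4, 5, 7, 8, 9, 10, 11, 12}.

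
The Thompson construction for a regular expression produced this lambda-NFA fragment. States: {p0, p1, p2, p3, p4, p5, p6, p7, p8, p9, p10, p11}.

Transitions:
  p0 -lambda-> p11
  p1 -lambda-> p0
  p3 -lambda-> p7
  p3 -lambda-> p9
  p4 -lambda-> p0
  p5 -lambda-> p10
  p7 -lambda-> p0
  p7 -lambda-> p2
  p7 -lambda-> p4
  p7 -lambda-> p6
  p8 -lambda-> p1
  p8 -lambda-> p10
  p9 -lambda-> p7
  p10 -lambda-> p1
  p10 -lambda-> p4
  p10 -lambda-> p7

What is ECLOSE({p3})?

{p0, p2, p3, p4, p6, p7, p9, p11}

Start with {p3}.
From p3 via lambda: add p7, p9.
From p7 via lambda: add p0, p2, p4, p6.
From p0 via lambda: add p11.
No new states can be added; the closed set is {p0, p2, p3, p4, p6, p7, p9, p11}.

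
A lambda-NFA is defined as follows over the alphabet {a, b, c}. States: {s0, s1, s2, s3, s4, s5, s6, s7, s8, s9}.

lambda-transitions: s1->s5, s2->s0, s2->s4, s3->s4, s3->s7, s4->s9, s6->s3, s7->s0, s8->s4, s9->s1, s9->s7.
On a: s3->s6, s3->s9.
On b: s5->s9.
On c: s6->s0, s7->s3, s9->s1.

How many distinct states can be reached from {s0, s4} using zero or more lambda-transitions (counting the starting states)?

6

Start with {s0, s4}.
From s4 via lambda: add s9.
From s9 via lambda: add s1, s7.
From s1 via lambda: add s5.
lambda-closure = {s0, s1, s4, s5, s7, s9}, which has 6 states.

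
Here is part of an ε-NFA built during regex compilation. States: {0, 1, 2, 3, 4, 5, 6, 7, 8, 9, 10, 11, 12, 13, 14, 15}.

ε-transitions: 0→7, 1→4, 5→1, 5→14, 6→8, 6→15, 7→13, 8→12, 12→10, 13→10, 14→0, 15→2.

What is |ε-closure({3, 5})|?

Start with {3, 5}.
From 5 via ε: add 1, 14.
From 1 via ε: add 4.
From 14 via ε: add 0.
From 0 via ε: add 7.
From 7 via ε: add 13.
From 13 via ε: add 10.
ε-closure = {0, 1, 3, 4, 5, 7, 10, 13, 14}, which has 9 states.

9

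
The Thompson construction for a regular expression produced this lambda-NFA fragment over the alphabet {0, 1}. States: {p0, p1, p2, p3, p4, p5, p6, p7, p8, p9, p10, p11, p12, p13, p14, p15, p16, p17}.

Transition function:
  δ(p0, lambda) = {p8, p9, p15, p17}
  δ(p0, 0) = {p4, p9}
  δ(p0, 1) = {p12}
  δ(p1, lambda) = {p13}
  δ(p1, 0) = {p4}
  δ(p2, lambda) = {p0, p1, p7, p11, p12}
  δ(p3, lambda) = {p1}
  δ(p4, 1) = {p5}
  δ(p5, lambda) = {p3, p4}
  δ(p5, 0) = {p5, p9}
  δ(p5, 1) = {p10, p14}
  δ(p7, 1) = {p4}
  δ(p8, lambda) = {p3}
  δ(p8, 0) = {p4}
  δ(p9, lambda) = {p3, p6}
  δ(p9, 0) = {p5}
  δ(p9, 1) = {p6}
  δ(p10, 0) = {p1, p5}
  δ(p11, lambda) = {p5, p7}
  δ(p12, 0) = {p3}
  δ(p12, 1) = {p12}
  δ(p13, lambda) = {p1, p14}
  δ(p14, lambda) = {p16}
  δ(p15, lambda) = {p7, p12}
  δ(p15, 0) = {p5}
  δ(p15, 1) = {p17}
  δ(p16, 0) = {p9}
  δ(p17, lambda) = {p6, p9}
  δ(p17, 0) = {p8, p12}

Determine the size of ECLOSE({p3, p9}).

Start with {p3, p9}.
From p3 via lambda: add p1.
From p9 via lambda: add p6.
From p1 via lambda: add p13.
From p13 via lambda: add p14.
From p14 via lambda: add p16.
lambda-closure = {p1, p3, p6, p9, p13, p14, p16}, which has 7 states.

7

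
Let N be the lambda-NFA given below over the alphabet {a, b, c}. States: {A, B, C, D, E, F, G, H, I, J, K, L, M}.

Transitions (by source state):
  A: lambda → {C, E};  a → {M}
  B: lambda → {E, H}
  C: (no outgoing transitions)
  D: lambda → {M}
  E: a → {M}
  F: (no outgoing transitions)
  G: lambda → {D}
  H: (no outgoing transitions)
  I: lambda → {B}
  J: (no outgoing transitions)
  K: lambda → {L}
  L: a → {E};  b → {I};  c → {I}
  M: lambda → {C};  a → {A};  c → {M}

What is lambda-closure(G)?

Start with {G}.
From G via lambda: add D.
From D via lambda: add M.
From M via lambda: add C.
No new states can be added; the closed set is {C, D, G, M}.

{C, D, G, M}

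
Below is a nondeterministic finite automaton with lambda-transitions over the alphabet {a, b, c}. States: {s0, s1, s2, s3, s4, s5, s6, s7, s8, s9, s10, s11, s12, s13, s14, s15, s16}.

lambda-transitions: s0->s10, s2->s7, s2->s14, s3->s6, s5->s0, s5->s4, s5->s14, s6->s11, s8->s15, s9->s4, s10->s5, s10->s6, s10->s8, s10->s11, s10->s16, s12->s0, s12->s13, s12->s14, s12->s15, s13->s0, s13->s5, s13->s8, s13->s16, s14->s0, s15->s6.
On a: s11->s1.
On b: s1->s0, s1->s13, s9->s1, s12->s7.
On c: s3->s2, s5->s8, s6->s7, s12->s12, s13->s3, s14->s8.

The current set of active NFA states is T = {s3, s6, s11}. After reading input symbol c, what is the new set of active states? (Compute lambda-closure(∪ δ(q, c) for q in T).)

{s0, s2, s4, s5, s6, s7, s8, s10, s11, s14, s15, s16}

s3 on c → {s2}.
s6 on c → {s7}.
No c-transition from s11.
Union after reading c: {s2, s7}.
Now take the lambda-closure:
From s2 via lambda: add s14.
From s14 via lambda: add s0.
From s0 via lambda: add s10.
From s10 via lambda: add s5, s6, s8, s11, s16.
From s5 via lambda: add s4.
From s8 via lambda: add s15.
No new states can be added; the closed set is {s0, s2, s4, s5, s6, s7, s8, s10, s11, s14, s15, s16}.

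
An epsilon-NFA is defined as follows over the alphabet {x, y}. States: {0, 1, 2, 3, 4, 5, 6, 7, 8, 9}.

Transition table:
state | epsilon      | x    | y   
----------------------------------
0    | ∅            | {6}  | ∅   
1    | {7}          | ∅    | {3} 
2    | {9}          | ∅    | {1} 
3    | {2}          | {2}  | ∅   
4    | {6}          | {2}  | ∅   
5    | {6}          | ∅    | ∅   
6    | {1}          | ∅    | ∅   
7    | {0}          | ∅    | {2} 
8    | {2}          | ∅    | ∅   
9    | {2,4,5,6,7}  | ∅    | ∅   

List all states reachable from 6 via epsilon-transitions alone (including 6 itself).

{0, 1, 6, 7}

Start with {6}.
From 6 via epsilon: add 1.
From 1 via epsilon: add 7.
From 7 via epsilon: add 0.
No new states can be added; the closed set is {0, 1, 6, 7}.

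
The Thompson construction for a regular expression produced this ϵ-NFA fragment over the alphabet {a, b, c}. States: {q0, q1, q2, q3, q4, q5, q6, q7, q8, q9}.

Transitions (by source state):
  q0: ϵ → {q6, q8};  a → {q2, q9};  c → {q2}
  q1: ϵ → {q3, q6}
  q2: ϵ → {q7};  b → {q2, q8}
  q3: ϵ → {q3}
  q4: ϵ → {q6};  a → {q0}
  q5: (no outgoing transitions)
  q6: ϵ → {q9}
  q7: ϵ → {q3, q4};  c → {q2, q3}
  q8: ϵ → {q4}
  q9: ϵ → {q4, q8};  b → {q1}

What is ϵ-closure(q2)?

{q2, q3, q4, q6, q7, q8, q9}

Start with {q2}.
From q2 via ϵ: add q7.
From q7 via ϵ: add q3, q4.
From q4 via ϵ: add q6.
From q6 via ϵ: add q9.
From q9 via ϵ: add q8.
No new states can be added; the closed set is {q2, q3, q4, q6, q7, q8, q9}.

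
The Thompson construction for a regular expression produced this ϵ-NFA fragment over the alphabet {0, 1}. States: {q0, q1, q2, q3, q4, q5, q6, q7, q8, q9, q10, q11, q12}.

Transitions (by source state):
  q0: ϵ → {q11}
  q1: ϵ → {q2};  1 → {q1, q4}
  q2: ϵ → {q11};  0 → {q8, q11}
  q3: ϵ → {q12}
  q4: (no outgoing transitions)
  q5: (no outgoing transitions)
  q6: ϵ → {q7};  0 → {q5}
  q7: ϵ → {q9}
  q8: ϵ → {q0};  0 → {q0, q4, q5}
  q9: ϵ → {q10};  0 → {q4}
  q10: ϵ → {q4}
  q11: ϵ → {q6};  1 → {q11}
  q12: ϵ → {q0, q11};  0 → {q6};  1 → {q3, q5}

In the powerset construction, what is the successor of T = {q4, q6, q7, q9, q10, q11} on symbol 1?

{q4, q6, q7, q9, q10, q11}

q11 on 1 → {q11}.
No 1-transition from q4, q6, q7, q9, q10.
Union after reading 1: {q11}.
Now take the ϵ-closure:
From q11 via ϵ: add q6.
From q6 via ϵ: add q7.
From q7 via ϵ: add q9.
From q9 via ϵ: add q10.
From q10 via ϵ: add q4.
No new states can be added; the closed set is {q4, q6, q7, q9, q10, q11}.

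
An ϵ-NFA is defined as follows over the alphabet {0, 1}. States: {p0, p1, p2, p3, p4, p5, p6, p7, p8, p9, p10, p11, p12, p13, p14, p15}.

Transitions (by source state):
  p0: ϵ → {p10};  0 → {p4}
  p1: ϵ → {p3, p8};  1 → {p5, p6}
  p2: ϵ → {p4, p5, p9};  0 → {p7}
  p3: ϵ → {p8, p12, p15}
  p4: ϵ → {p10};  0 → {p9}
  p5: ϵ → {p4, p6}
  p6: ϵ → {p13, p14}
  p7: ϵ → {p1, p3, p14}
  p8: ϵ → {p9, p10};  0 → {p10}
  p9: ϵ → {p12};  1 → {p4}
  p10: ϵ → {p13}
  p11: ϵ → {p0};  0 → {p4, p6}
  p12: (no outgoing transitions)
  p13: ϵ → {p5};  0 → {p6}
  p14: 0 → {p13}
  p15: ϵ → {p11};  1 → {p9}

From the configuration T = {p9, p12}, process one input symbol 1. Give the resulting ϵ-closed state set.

p9 on 1 → {p4}.
No 1-transition from p12.
Union after reading 1: {p4}.
Now take the ϵ-closure:
From p4 via ϵ: add p10.
From p10 via ϵ: add p13.
From p13 via ϵ: add p5.
From p5 via ϵ: add p6.
From p6 via ϵ: add p14.
No new states can be added; the closed set is {p4, p5, p6, p10, p13, p14}.

{p4, p5, p6, p10, p13, p14}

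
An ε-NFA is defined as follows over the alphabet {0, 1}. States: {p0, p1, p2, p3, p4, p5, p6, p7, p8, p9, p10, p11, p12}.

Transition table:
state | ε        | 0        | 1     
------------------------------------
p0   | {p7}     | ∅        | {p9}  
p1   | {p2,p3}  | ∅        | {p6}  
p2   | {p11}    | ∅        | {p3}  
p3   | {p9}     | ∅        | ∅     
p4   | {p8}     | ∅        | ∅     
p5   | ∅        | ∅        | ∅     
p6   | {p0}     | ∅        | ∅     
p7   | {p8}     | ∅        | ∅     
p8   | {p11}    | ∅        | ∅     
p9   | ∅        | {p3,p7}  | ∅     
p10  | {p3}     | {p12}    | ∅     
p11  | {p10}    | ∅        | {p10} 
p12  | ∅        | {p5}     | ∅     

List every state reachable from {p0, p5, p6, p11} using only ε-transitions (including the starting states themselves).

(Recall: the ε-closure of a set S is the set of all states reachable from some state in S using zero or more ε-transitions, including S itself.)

Start with {p0, p5, p6, p11}.
From p0 via ε: add p7.
From p11 via ε: add p10.
From p7 via ε: add p8.
From p10 via ε: add p3.
From p3 via ε: add p9.
No new states can be added; the closed set is {p0, p3, p5, p6, p7, p8, p9, p10, p11}.

{p0, p3, p5, p6, p7, p8, p9, p10, p11}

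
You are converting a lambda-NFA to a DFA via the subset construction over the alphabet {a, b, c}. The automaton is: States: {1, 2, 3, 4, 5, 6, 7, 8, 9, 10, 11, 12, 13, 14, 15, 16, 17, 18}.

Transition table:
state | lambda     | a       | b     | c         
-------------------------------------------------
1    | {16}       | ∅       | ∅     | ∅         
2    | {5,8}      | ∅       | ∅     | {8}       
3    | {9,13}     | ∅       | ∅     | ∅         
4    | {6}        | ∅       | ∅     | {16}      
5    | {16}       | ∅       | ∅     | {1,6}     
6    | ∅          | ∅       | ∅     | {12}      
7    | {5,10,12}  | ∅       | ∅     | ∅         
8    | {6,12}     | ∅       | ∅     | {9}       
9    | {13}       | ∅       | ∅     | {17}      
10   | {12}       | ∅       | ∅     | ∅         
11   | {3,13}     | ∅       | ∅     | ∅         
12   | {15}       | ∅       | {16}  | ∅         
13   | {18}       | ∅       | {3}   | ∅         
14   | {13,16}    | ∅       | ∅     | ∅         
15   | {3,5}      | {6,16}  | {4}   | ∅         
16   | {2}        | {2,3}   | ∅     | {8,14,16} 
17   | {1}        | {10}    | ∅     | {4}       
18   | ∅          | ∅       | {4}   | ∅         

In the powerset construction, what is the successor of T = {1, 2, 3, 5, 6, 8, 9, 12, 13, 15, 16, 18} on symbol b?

{2, 3, 4, 5, 6, 8, 9, 12, 13, 15, 16, 18}

12 on b → {16}.
13 on b → {3}.
15 on b → {4}.
18 on b → {4}.
No b-transition from 1, 2, 3, 5, 6, 8, 9, 16.
Union after reading b: {3, 4, 16}.
Now take the lambda-closure:
From 3 via lambda: add 9, 13.
From 4 via lambda: add 6.
From 16 via lambda: add 2.
From 2 via lambda: add 5, 8.
From 13 via lambda: add 18.
From 8 via lambda: add 12.
From 12 via lambda: add 15.
No new states can be added; the closed set is {2, 3, 4, 5, 6, 8, 9, 12, 13, 15, 16, 18}.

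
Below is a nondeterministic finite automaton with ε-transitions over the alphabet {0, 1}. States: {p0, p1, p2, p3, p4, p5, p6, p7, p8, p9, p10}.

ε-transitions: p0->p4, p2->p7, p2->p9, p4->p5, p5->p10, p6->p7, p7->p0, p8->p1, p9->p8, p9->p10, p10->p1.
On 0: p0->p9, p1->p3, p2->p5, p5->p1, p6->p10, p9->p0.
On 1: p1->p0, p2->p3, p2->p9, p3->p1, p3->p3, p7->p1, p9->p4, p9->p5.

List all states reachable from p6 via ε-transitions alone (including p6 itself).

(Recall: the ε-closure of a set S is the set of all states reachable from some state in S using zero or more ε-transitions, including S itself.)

{p0, p1, p4, p5, p6, p7, p10}

Start with {p6}.
From p6 via ε: add p7.
From p7 via ε: add p0.
From p0 via ε: add p4.
From p4 via ε: add p5.
From p5 via ε: add p10.
From p10 via ε: add p1.
No new states can be added; the closed set is {p0, p1, p4, p5, p6, p7, p10}.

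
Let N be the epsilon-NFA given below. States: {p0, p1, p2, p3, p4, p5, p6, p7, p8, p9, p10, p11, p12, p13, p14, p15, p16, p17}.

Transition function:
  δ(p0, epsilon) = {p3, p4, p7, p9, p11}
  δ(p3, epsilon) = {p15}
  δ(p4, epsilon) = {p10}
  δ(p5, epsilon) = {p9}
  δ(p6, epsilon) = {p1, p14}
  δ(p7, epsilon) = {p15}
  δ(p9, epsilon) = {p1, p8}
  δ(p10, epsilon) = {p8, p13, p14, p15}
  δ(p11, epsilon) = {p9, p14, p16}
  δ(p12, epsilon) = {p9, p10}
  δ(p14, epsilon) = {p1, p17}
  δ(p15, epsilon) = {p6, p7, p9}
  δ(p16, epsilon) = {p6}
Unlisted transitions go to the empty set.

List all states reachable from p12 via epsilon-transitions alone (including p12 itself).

Start with {p12}.
From p12 via epsilon: add p9, p10.
From p9 via epsilon: add p1, p8.
From p10 via epsilon: add p13, p14, p15.
From p14 via epsilon: add p17.
From p15 via epsilon: add p6, p7.
No new states can be added; the closed set is {p1, p6, p7, p8, p9, p10, p12, p13, p14, p15, p17}.

{p1, p6, p7, p8, p9, p10, p12, p13, p14, p15, p17}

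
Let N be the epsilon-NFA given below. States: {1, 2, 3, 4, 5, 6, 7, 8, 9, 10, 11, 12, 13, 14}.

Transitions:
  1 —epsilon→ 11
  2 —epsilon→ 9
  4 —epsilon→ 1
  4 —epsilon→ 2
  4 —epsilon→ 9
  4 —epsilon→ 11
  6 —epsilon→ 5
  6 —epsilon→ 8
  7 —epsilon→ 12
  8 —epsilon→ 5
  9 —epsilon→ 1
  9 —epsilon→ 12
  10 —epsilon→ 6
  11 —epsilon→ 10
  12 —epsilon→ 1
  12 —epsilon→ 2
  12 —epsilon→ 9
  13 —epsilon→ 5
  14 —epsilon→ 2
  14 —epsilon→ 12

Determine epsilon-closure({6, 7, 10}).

Start with {6, 7, 10}.
From 6 via epsilon: add 5, 8.
From 7 via epsilon: add 12.
From 12 via epsilon: add 1, 2, 9.
From 1 via epsilon: add 11.
No new states can be added; the closed set is {1, 2, 5, 6, 7, 8, 9, 10, 11, 12}.

{1, 2, 5, 6, 7, 8, 9, 10, 11, 12}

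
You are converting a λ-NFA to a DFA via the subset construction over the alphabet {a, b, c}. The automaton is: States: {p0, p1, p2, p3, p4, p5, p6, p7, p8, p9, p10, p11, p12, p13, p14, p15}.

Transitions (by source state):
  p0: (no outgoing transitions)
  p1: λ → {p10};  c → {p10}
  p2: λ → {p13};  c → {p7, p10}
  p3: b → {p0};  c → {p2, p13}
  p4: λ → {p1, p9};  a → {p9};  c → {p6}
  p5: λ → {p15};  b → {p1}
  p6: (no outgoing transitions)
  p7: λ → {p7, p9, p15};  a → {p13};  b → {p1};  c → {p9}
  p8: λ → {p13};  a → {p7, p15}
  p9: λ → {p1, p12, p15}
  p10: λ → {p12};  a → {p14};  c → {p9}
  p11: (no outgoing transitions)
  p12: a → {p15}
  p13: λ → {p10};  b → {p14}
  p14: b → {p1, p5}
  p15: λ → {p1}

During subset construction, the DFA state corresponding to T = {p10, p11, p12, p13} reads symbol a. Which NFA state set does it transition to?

{p1, p10, p12, p14, p15}

p10 on a → {p14}.
p12 on a → {p15}.
No a-transition from p11, p13.
Union after reading a: {p14, p15}.
Now take the λ-closure:
From p15 via λ: add p1.
From p1 via λ: add p10.
From p10 via λ: add p12.
No new states can be added; the closed set is {p1, p10, p12, p14, p15}.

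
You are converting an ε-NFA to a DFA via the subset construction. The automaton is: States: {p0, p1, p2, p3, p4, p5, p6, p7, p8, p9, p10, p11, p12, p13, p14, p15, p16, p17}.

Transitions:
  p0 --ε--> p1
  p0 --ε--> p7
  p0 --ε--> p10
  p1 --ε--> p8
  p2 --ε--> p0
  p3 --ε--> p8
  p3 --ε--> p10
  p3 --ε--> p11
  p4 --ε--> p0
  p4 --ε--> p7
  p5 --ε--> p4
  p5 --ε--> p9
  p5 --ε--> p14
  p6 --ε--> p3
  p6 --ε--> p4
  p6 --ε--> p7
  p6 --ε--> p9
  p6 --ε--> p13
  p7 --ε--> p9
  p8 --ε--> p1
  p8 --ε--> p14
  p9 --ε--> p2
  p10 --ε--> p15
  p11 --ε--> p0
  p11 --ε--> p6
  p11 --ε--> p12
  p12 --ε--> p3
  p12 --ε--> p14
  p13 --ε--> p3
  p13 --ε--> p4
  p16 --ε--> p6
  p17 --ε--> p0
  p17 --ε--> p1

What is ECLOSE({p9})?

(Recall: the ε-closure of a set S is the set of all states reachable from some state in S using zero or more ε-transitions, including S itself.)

{p0, p1, p2, p7, p8, p9, p10, p14, p15}

Start with {p9}.
From p9 via ε: add p2.
From p2 via ε: add p0.
From p0 via ε: add p1, p7, p10.
From p1 via ε: add p8.
From p10 via ε: add p15.
From p8 via ε: add p14.
No new states can be added; the closed set is {p0, p1, p2, p7, p8, p9, p10, p14, p15}.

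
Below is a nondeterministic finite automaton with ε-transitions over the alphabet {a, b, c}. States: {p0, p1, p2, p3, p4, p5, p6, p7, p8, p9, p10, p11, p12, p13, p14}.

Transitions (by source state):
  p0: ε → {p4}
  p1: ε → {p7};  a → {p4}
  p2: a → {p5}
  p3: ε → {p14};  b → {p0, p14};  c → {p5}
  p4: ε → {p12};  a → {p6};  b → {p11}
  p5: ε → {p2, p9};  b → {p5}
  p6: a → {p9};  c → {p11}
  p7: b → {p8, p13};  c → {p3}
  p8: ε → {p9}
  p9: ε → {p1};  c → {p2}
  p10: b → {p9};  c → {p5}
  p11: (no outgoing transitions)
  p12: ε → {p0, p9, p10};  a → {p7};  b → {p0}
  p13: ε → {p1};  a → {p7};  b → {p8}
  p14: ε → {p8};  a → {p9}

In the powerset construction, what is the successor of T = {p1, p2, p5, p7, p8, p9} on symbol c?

p7 on c → {p3}.
p9 on c → {p2}.
No c-transition from p1, p2, p5, p8.
Union after reading c: {p2, p3}.
Now take the ε-closure:
From p3 via ε: add p14.
From p14 via ε: add p8.
From p8 via ε: add p9.
From p9 via ε: add p1.
From p1 via ε: add p7.
No new states can be added; the closed set is {p1, p2, p3, p7, p8, p9, p14}.

{p1, p2, p3, p7, p8, p9, p14}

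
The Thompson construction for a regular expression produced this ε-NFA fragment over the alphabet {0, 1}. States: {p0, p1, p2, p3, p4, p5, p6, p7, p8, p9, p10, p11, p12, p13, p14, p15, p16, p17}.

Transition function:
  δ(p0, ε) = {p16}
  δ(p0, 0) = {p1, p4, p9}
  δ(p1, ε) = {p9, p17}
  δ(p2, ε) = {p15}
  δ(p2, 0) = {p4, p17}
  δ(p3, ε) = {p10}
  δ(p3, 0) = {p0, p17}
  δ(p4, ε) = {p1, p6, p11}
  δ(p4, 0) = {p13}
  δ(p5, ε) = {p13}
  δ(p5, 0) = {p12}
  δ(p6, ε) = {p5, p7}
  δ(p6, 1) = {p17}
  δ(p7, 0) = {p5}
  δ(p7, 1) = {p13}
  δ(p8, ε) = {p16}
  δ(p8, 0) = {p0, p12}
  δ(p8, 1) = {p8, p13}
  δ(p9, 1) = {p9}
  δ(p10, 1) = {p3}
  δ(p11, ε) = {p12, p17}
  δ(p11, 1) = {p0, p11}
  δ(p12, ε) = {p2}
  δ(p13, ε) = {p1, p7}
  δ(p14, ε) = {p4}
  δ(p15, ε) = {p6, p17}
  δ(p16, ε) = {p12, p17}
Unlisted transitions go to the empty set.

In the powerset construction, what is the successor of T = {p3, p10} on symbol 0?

{p0, p1, p2, p5, p6, p7, p9, p12, p13, p15, p16, p17}

p3 on 0 → {p0, p17}.
No 0-transition from p10.
Union after reading 0: {p0, p17}.
Now take the ε-closure:
From p0 via ε: add p16.
From p16 via ε: add p12.
From p12 via ε: add p2.
From p2 via ε: add p15.
From p15 via ε: add p6.
From p6 via ε: add p5, p7.
From p5 via ε: add p13.
From p13 via ε: add p1.
From p1 via ε: add p9.
No new states can be added; the closed set is {p0, p1, p2, p5, p6, p7, p9, p12, p13, p15, p16, p17}.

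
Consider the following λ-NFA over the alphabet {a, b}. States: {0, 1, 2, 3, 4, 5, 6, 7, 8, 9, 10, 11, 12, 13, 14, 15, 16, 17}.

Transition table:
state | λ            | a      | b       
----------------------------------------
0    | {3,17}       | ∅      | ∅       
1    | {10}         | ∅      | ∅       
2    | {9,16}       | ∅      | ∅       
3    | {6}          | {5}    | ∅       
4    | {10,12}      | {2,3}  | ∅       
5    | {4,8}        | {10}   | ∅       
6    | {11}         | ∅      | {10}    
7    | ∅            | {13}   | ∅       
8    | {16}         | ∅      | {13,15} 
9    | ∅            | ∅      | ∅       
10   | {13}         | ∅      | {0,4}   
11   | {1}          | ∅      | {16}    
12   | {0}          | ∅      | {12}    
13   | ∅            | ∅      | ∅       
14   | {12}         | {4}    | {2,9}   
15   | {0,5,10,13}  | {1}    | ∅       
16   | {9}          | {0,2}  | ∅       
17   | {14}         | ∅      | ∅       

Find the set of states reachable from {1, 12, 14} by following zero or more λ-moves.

Start with {1, 12, 14}.
From 1 via λ: add 10.
From 12 via λ: add 0.
From 0 via λ: add 3, 17.
From 10 via λ: add 13.
From 3 via λ: add 6.
From 6 via λ: add 11.
No new states can be added; the closed set is {0, 1, 3, 6, 10, 11, 12, 13, 14, 17}.

{0, 1, 3, 6, 10, 11, 12, 13, 14, 17}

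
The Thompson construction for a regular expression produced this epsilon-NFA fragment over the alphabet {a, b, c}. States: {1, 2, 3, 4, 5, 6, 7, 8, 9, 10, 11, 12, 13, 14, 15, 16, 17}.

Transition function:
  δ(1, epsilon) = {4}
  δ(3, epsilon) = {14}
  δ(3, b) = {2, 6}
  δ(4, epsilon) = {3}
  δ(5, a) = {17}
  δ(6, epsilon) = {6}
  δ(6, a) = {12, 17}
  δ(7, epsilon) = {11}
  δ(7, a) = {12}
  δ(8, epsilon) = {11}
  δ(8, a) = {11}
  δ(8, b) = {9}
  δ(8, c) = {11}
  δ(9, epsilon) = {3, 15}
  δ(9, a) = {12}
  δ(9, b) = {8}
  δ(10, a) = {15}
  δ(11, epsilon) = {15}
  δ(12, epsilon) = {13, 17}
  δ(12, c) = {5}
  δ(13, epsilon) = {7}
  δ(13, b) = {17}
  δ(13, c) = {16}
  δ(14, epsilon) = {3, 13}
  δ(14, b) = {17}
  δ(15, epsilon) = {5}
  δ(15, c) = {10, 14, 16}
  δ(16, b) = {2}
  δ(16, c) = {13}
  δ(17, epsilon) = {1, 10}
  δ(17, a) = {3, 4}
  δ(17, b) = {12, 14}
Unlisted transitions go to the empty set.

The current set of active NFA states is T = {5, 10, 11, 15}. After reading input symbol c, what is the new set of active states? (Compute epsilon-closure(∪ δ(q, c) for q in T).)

15 on c → {10, 14, 16}.
No c-transition from 5, 10, 11.
Union after reading c: {10, 14, 16}.
Now take the epsilon-closure:
From 14 via epsilon: add 3, 13.
From 13 via epsilon: add 7.
From 7 via epsilon: add 11.
From 11 via epsilon: add 15.
From 15 via epsilon: add 5.
No new states can be added; the closed set is {3, 5, 7, 10, 11, 13, 14, 15, 16}.

{3, 5, 7, 10, 11, 13, 14, 15, 16}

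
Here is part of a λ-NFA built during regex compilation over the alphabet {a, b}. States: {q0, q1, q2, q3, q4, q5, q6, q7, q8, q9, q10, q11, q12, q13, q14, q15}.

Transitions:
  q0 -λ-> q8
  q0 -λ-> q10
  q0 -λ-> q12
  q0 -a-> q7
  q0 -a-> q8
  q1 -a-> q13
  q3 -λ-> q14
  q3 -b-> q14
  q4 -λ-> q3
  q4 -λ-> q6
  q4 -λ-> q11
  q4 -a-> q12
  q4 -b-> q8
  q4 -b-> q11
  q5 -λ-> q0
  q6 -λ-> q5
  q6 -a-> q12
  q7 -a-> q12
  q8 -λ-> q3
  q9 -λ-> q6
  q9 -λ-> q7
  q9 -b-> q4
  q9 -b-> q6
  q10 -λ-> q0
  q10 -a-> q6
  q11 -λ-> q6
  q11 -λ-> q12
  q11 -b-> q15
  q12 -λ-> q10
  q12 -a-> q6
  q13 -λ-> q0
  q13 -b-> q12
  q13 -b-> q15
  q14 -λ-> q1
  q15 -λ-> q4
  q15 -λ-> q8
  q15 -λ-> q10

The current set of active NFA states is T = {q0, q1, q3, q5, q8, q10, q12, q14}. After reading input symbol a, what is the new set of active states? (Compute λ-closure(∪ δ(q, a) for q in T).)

q0 on a → {q7, q8}.
q1 on a → {q13}.
q10 on a → {q6}.
q12 on a → {q6}.
No a-transition from q3, q5, q8, q14.
Union after reading a: {q6, q7, q8, q13}.
Now take the λ-closure:
From q6 via λ: add q5.
From q8 via λ: add q3.
From q13 via λ: add q0.
From q0 via λ: add q10, q12.
From q3 via λ: add q14.
From q14 via λ: add q1.
No new states can be added; the closed set is {q0, q1, q3, q5, q6, q7, q8, q10, q12, q13, q14}.

{q0, q1, q3, q5, q6, q7, q8, q10, q12, q13, q14}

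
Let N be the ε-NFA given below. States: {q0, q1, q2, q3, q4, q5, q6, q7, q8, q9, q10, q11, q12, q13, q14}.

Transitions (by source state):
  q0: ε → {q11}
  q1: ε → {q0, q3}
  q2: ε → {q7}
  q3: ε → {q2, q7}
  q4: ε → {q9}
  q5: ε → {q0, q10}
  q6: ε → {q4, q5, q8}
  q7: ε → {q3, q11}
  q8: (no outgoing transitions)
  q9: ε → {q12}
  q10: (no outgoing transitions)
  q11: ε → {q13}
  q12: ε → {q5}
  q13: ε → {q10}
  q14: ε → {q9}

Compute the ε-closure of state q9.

{q0, q5, q9, q10, q11, q12, q13}

Start with {q9}.
From q9 via ε: add q12.
From q12 via ε: add q5.
From q5 via ε: add q0, q10.
From q0 via ε: add q11.
From q11 via ε: add q13.
No new states can be added; the closed set is {q0, q5, q9, q10, q11, q12, q13}.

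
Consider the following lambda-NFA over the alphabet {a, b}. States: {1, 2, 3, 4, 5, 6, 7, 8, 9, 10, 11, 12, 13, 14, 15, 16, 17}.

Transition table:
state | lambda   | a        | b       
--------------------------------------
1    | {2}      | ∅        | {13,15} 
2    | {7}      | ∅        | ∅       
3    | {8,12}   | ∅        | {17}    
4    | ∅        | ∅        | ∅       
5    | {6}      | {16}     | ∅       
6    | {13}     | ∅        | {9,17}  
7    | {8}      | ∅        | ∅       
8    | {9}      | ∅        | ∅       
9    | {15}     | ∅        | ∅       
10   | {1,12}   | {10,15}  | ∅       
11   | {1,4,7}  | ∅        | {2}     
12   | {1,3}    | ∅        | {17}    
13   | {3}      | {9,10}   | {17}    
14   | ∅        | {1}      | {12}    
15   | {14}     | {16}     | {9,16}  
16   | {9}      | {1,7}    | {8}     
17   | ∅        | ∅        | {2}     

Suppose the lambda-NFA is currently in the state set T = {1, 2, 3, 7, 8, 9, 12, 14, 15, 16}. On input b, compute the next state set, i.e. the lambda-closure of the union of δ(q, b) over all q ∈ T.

{1, 2, 3, 7, 8, 9, 12, 13, 14, 15, 16, 17}

1 on b → {13, 15}.
3 on b → {17}.
12 on b → {17}.
14 on b → {12}.
15 on b → {9, 16}.
16 on b → {8}.
No b-transition from 2, 7, 8, 9.
Union after reading b: {8, 9, 12, 13, 15, 16, 17}.
Now take the lambda-closure:
From 12 via lambda: add 1, 3.
From 15 via lambda: add 14.
From 1 via lambda: add 2.
From 2 via lambda: add 7.
No new states can be added; the closed set is {1, 2, 3, 7, 8, 9, 12, 13, 14, 15, 16, 17}.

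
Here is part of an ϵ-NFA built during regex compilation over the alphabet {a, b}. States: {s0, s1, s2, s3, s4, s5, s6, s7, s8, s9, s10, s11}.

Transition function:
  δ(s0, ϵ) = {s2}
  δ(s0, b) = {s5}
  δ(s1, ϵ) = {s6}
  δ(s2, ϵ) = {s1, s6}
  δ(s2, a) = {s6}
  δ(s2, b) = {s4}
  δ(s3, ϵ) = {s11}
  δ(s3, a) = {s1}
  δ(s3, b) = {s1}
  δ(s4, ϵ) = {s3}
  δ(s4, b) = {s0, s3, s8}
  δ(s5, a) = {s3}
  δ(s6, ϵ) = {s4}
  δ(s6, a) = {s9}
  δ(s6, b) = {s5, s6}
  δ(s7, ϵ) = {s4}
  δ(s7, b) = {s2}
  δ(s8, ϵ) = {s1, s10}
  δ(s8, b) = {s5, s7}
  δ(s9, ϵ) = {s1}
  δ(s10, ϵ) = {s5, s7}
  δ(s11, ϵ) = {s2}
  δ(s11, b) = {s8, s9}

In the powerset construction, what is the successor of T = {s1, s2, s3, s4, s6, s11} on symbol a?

s2 on a → {s6}.
s3 on a → {s1}.
s6 on a → {s9}.
No a-transition from s1, s4, s11.
Union after reading a: {s1, s6, s9}.
Now take the ϵ-closure:
From s6 via ϵ: add s4.
From s4 via ϵ: add s3.
From s3 via ϵ: add s11.
From s11 via ϵ: add s2.
No new states can be added; the closed set is {s1, s2, s3, s4, s6, s9, s11}.

{s1, s2, s3, s4, s6, s9, s11}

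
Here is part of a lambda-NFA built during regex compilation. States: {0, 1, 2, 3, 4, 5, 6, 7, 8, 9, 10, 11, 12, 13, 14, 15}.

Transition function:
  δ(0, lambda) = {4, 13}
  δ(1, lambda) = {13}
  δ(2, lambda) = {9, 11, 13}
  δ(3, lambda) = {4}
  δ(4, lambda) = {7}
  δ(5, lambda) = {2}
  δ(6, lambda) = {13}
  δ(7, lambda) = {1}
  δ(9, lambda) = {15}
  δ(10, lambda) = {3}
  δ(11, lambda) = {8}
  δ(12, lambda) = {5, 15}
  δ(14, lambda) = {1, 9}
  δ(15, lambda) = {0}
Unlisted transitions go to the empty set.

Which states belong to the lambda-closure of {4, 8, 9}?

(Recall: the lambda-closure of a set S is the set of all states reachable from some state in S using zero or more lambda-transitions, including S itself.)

Start with {4, 8, 9}.
From 4 via lambda: add 7.
From 9 via lambda: add 15.
From 7 via lambda: add 1.
From 15 via lambda: add 0.
From 0 via lambda: add 13.
No new states can be added; the closed set is {0, 1, 4, 7, 8, 9, 13, 15}.

{0, 1, 4, 7, 8, 9, 13, 15}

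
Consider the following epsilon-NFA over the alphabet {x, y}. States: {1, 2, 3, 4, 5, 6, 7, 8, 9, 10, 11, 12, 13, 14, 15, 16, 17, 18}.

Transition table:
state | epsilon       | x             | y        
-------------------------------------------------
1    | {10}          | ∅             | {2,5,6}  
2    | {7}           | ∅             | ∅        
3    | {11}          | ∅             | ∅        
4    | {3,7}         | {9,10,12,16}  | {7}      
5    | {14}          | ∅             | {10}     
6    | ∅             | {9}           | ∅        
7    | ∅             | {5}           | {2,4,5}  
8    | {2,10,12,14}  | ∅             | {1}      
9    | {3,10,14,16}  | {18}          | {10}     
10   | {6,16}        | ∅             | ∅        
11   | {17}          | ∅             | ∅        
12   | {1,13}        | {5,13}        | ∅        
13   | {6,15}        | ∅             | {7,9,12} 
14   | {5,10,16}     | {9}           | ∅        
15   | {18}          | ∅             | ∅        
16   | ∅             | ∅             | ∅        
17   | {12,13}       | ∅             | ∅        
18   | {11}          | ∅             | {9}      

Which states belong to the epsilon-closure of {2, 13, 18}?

{1, 2, 6, 7, 10, 11, 12, 13, 15, 16, 17, 18}

Start with {2, 13, 18}.
From 2 via epsilon: add 7.
From 13 via epsilon: add 6, 15.
From 18 via epsilon: add 11.
From 11 via epsilon: add 17.
From 17 via epsilon: add 12.
From 12 via epsilon: add 1.
From 1 via epsilon: add 10.
From 10 via epsilon: add 16.
No new states can be added; the closed set is {1, 2, 6, 7, 10, 11, 12, 13, 15, 16, 17, 18}.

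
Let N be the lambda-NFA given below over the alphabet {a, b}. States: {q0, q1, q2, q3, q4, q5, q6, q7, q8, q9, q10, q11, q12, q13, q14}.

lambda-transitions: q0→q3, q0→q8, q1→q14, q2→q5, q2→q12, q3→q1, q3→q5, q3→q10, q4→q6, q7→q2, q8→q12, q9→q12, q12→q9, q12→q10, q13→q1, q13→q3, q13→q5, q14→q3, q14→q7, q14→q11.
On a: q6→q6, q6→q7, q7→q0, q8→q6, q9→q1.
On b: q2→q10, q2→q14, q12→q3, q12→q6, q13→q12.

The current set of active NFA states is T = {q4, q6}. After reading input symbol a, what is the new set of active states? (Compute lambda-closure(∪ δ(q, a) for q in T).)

q6 on a → {q6, q7}.
No a-transition from q4.
Union after reading a: {q6, q7}.
Now take the lambda-closure:
From q7 via lambda: add q2.
From q2 via lambda: add q5, q12.
From q12 via lambda: add q9, q10.
No new states can be added; the closed set is {q2, q5, q6, q7, q9, q10, q12}.

{q2, q5, q6, q7, q9, q10, q12}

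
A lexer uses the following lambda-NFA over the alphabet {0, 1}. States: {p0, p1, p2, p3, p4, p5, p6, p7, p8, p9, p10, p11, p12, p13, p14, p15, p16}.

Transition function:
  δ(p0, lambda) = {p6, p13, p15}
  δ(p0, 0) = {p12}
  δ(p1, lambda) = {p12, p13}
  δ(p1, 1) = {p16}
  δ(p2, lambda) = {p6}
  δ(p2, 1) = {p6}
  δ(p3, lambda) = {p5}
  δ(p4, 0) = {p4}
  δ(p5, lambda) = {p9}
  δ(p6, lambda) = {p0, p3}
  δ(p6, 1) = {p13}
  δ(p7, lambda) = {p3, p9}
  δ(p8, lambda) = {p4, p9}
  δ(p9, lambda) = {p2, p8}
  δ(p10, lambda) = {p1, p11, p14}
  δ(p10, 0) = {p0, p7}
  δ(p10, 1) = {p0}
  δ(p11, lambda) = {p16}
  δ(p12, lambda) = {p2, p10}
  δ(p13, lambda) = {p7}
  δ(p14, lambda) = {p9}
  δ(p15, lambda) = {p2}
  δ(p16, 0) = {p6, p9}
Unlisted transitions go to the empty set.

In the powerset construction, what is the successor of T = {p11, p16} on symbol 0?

p16 on 0 → {p6, p9}.
No 0-transition from p11.
Union after reading 0: {p6, p9}.
Now take the lambda-closure:
From p6 via lambda: add p0, p3.
From p9 via lambda: add p2, p8.
From p0 via lambda: add p13, p15.
From p3 via lambda: add p5.
From p8 via lambda: add p4.
From p13 via lambda: add p7.
No new states can be added; the closed set is {p0, p2, p3, p4, p5, p6, p7, p8, p9, p13, p15}.

{p0, p2, p3, p4, p5, p6, p7, p8, p9, p13, p15}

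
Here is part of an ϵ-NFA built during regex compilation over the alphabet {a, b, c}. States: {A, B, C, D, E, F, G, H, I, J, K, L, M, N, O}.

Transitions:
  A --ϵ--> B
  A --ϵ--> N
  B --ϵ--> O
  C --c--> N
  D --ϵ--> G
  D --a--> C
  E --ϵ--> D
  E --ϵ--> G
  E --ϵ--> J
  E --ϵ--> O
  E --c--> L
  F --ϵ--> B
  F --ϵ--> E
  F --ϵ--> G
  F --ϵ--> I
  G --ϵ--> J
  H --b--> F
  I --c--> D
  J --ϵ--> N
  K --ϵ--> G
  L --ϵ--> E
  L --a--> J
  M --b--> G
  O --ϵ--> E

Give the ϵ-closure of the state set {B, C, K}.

Start with {B, C, K}.
From B via ϵ: add O.
From K via ϵ: add G.
From G via ϵ: add J.
From O via ϵ: add E.
From E via ϵ: add D.
From J via ϵ: add N.
No new states can be added; the closed set is {B, C, D, E, G, J, K, N, O}.

{B, C, D, E, G, J, K, N, O}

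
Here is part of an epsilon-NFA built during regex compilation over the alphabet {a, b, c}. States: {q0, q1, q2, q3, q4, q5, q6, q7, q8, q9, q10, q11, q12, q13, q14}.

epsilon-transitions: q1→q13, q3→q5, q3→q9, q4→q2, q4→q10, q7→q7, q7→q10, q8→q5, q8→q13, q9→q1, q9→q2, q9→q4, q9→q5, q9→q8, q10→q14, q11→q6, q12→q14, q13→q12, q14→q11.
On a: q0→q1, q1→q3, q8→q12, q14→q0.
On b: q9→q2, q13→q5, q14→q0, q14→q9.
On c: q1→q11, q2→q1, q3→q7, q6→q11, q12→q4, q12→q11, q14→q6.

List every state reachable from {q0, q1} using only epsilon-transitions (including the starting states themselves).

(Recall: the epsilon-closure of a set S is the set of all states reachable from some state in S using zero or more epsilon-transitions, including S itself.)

{q0, q1, q6, q11, q12, q13, q14}

Start with {q0, q1}.
From q1 via epsilon: add q13.
From q13 via epsilon: add q12.
From q12 via epsilon: add q14.
From q14 via epsilon: add q11.
From q11 via epsilon: add q6.
No new states can be added; the closed set is {q0, q1, q6, q11, q12, q13, q14}.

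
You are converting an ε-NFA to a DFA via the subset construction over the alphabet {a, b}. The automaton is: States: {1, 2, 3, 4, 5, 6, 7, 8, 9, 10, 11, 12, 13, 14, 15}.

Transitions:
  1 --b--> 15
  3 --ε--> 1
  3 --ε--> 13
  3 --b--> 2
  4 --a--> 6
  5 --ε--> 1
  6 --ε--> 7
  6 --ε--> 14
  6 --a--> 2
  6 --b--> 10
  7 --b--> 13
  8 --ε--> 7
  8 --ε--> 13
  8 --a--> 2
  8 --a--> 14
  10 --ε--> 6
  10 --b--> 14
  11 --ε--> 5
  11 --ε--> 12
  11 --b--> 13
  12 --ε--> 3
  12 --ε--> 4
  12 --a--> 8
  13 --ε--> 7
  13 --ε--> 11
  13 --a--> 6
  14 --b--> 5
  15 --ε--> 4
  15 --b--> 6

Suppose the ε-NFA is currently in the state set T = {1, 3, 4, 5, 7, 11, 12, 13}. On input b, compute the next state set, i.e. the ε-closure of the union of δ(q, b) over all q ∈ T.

{1, 2, 3, 4, 5, 7, 11, 12, 13, 15}

1 on b → {15}.
3 on b → {2}.
7 on b → {13}.
11 on b → {13}.
No b-transition from 4, 5, 12, 13.
Union after reading b: {2, 13, 15}.
Now take the ε-closure:
From 13 via ε: add 7, 11.
From 15 via ε: add 4.
From 11 via ε: add 5, 12.
From 5 via ε: add 1.
From 12 via ε: add 3.
No new states can be added; the closed set is {1, 2, 3, 4, 5, 7, 11, 12, 13, 15}.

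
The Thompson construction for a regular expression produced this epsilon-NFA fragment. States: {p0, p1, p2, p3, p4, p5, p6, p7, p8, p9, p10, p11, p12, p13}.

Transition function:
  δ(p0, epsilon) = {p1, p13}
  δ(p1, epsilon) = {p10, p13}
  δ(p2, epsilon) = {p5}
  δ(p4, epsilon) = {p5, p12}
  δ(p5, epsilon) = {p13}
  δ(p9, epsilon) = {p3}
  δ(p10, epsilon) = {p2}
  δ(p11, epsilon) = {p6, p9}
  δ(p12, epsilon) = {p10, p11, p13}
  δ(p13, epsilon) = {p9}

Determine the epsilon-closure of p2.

{p2, p3, p5, p9, p13}

Start with {p2}.
From p2 via epsilon: add p5.
From p5 via epsilon: add p13.
From p13 via epsilon: add p9.
From p9 via epsilon: add p3.
No new states can be added; the closed set is {p2, p3, p5, p9, p13}.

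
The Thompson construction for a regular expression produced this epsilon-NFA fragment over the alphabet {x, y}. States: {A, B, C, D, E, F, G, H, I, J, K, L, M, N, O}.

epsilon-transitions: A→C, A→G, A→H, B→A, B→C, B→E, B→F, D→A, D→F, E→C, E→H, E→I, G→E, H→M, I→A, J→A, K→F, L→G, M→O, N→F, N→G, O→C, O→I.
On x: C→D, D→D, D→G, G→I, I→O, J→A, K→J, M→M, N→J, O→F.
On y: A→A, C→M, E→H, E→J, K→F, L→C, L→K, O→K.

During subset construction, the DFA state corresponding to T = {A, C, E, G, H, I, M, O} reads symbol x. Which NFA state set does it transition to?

{A, C, D, E, F, G, H, I, M, O}

C on x → {D}.
G on x → {I}.
I on x → {O}.
M on x → {M}.
O on x → {F}.
No x-transition from A, E, H.
Union after reading x: {D, F, I, M, O}.
Now take the epsilon-closure:
From D via epsilon: add A.
From O via epsilon: add C.
From A via epsilon: add G, H.
From G via epsilon: add E.
No new states can be added; the closed set is {A, C, D, E, F, G, H, I, M, O}.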